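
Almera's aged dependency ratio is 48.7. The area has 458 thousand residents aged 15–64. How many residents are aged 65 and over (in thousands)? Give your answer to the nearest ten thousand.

Old-age dependency ratio = elderly / working-age × 100
48.7 = E / 458 × 100
⇒ 220

Aged 65 and over: 220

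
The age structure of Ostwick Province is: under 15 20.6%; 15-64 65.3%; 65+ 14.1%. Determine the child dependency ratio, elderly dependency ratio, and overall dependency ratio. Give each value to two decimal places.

Youth dependency ratio = 20.6 / 65.3 × 100 = 31.55
Old-age dependency ratio = 14.1 / 65.3 × 100 = 21.59
Total dependency ratio = (20.6 + 14.1) / 65.3 × 100 = 34.7 / 65.3 × 100 = 53.14

Youth dependency ratio: 31.55
Old-age dependency ratio: 21.59
Total dependency ratio: 53.14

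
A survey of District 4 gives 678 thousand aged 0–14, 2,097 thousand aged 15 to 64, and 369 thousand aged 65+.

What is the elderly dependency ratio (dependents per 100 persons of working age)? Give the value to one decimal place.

Old-age dependency ratio: 17.6

Old-age dependency ratio = 369 / 2,097 × 100 = 17.6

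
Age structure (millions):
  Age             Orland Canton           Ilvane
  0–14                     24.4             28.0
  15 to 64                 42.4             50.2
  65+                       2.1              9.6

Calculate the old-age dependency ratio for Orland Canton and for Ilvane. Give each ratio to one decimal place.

Orland Canton: 2.1 / 42.4 × 100 = 5.0
Ilvane: 9.6 / 50.2 × 100 = 19.1

Orland Canton: 5.0
Ilvane: 19.1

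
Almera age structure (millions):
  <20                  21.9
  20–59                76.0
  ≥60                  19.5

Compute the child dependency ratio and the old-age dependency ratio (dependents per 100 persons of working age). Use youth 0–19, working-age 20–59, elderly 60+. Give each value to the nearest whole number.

Youth dependency ratio = 21.9 / 76.0 × 100 = 29
Old-age dependency ratio = 19.5 / 76.0 × 100 = 26

Youth dependency ratio: 29
Old-age dependency ratio: 26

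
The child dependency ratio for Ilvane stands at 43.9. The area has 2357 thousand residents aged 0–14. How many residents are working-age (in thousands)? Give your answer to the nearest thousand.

Youth dependency ratio = youth / working-age × 100
43.9 = 2357 / W × 100
⇒ 5369

Working-age: 5369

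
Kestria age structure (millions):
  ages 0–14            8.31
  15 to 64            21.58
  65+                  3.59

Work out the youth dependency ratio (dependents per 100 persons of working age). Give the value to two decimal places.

Youth dependency ratio = 8.31 / 21.58 × 100 = 38.51

Youth dependency ratio: 38.51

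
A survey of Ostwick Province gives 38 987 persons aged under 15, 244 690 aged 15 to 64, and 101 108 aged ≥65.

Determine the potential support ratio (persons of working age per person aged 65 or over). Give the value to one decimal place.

Potential support ratio = 244 690 / 101 108 = 2.4

Potential support ratio: 2.4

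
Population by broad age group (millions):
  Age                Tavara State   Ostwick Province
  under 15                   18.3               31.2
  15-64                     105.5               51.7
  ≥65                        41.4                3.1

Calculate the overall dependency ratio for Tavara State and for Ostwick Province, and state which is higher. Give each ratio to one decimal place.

Tavara State: (18.3 + 41.4) / 105.5 × 100 = 59.7 / 105.5 × 100 = 56.6
Ostwick Province: (31.2 + 3.1) / 51.7 × 100 = 34.3 / 51.7 × 100 = 66.3

Tavara State: 56.6
Ostwick Province: 66.3
Higher: Ostwick Province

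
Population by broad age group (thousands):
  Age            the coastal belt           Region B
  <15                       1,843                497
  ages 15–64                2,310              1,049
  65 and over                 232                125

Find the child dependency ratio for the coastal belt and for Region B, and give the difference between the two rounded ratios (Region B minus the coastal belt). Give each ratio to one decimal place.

the coastal belt: 1,843 / 2,310 × 100 = 79.8
Region B: 497 / 1,049 × 100 = 47.4

the coastal belt: 79.8
Region B: 47.4
Difference: -32.4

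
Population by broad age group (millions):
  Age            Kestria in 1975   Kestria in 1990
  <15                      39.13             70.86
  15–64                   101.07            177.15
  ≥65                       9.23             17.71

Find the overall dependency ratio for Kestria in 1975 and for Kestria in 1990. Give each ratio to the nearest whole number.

Kestria in 1975: 48
Kestria in 1990: 50

Kestria in 1975: (39.13 + 9.23) / 101.07 × 100 = 48.36 / 101.07 × 100 = 48
Kestria in 1990: (70.86 + 17.71) / 177.15 × 100 = 88.57 / 177.15 × 100 = 50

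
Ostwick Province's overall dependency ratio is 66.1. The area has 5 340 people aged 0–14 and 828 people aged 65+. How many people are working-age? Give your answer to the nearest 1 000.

Total dependency ratio = (youth + elderly) / working-age × 100
66.1 = (5 340 + 828) / W × 100
⇒ 9 000

Working-age: 9 000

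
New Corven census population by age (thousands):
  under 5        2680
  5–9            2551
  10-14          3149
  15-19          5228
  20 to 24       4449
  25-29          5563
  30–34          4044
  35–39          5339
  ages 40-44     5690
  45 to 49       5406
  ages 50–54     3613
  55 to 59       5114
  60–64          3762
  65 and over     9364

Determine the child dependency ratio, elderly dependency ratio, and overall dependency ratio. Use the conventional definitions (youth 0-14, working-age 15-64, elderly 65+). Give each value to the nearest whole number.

Youth dependency ratio: 17
Old-age dependency ratio: 19
Total dependency ratio: 37

0–14: 2680 + 2551 + 3149 = 8380
15–64: 5228 + 4449 + 5563 + 4044 + 5339 + 5690 + 5406 + 3613 + 5114 + 3762 = 48208
65+: 9364
Youth dependency ratio = 8380 / 48208 × 100 = 17
Old-age dependency ratio = 9364 / 48208 × 100 = 19
Total dependency ratio = (8380 + 9364) / 48208 × 100 = 17744 / 48208 × 100 = 37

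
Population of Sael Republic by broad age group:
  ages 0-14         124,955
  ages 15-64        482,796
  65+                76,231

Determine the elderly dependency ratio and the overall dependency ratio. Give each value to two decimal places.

Old-age dependency ratio: 15.79
Total dependency ratio: 41.67

Old-age dependency ratio = 76,231 / 482,796 × 100 = 15.79
Total dependency ratio = (124,955 + 76,231) / 482,796 × 100 = 201,186 / 482,796 × 100 = 41.67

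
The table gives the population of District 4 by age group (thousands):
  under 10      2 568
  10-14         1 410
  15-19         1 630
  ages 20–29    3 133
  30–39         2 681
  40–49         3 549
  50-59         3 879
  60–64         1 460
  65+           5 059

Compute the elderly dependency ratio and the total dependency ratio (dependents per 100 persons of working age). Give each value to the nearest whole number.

0–14: 2 568 + 1 410 = 3 978
15–64: 1 630 + 3 133 + 2 681 + 3 549 + 3 879 + 1 460 = 16 332
65+: 5 059
Old-age dependency ratio = 5 059 / 16 332 × 100 = 31
Total dependency ratio = (3 978 + 5 059) / 16 332 × 100 = 9 037 / 16 332 × 100 = 55

Old-age dependency ratio: 31
Total dependency ratio: 55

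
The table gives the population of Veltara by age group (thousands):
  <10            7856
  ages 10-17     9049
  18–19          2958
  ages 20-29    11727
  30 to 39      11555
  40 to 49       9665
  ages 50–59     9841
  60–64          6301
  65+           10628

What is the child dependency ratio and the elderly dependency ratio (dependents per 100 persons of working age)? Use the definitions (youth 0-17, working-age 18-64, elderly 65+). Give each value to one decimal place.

0–17: 7856 + 9049 = 16905
18–64: 2958 + 11727 + 11555 + 9665 + 9841 + 6301 = 52047
65+: 10628
Youth dependency ratio = 16905 / 52047 × 100 = 32.5
Old-age dependency ratio = 10628 / 52047 × 100 = 20.4

Youth dependency ratio: 32.5
Old-age dependency ratio: 20.4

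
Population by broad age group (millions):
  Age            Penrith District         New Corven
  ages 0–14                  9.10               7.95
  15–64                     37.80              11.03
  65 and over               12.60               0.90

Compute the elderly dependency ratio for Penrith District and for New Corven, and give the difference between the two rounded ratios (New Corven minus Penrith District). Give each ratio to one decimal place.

Penrith District: 33.3
New Corven: 8.2
Difference: -25.1

Penrith District: 12.60 / 37.80 × 100 = 33.3
New Corven: 0.90 / 11.03 × 100 = 8.2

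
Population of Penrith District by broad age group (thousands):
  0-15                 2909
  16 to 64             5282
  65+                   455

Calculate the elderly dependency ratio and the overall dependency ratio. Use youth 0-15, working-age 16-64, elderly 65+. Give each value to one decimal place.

Old-age dependency ratio = 455 / 5282 × 100 = 8.6
Total dependency ratio = (2909 + 455) / 5282 × 100 = 3364 / 5282 × 100 = 63.7

Old-age dependency ratio: 8.6
Total dependency ratio: 63.7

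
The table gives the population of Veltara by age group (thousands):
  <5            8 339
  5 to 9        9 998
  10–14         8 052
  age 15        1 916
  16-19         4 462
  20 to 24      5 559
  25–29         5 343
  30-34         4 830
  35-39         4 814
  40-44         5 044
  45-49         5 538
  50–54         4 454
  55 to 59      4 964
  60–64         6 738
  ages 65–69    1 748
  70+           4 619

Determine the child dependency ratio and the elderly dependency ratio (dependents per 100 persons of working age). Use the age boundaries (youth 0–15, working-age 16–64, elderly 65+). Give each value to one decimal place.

Youth dependency ratio: 54.7
Old-age dependency ratio: 12.3

0–15: 8 339 + 9 998 + 8 052 + 1 916 = 28 305
16–64: 4 462 + 5 559 + 5 343 + 4 830 + 4 814 + 5 044 + 5 538 + 4 454 + 4 964 + 6 738 = 51 746
65+: 1 748 + 4 619 = 6 367
Youth dependency ratio = 28 305 / 51 746 × 100 = 54.7
Old-age dependency ratio = 6 367 / 51 746 × 100 = 12.3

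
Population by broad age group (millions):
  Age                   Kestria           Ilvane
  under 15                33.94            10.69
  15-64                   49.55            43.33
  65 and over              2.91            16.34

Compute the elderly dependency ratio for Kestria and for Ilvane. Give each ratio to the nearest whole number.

Kestria: 2.91 / 49.55 × 100 = 6
Ilvane: 16.34 / 43.33 × 100 = 38

Kestria: 6
Ilvane: 38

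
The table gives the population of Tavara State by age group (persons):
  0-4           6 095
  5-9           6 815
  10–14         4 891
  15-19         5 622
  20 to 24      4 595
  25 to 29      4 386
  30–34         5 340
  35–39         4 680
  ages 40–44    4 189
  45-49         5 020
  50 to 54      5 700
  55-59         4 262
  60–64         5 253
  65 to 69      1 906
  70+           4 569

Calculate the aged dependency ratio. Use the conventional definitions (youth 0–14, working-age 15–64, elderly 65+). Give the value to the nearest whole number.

0–14: 6 095 + 6 815 + 4 891 = 17 801
15–64: 5 622 + 4 595 + 4 386 + 5 340 + 4 680 + 4 189 + 5 020 + 5 700 + 4 262 + 5 253 = 49 047
65+: 1 906 + 4 569 = 6 475
Old-age dependency ratio = 6 475 / 49 047 × 100 = 13

Old-age dependency ratio: 13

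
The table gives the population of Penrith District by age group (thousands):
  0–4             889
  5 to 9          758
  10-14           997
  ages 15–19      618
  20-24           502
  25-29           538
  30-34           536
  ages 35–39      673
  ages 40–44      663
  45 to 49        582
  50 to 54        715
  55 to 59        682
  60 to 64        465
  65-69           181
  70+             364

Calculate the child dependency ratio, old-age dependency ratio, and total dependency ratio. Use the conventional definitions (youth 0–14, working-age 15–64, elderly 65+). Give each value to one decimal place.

0–14: 889 + 758 + 997 = 2,644
15–64: 618 + 502 + 538 + 536 + 673 + 663 + 582 + 715 + 682 + 465 = 5,974
65+: 181 + 364 = 545
Youth dependency ratio = 2,644 / 5,974 × 100 = 44.3
Old-age dependency ratio = 545 / 5,974 × 100 = 9.1
Total dependency ratio = (2,644 + 545) / 5,974 × 100 = 3,189 / 5,974 × 100 = 53.4

Youth dependency ratio: 44.3
Old-age dependency ratio: 9.1
Total dependency ratio: 53.4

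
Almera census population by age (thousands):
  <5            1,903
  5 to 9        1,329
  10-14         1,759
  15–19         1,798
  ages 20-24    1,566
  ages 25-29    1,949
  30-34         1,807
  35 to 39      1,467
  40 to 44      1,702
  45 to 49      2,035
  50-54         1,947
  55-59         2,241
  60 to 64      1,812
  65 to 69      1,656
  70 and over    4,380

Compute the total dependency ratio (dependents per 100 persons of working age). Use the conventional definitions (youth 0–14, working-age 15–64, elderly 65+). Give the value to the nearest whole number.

0–14: 1,903 + 1,329 + 1,759 = 4,991
15–64: 1,798 + 1,566 + 1,949 + 1,807 + 1,467 + 1,702 + 2,035 + 1,947 + 2,241 + 1,812 = 18,324
65+: 1,656 + 4,380 = 6,036
Total dependency ratio = (4,991 + 6,036) / 18,324 × 100 = 11,027 / 18,324 × 100 = 60

Total dependency ratio: 60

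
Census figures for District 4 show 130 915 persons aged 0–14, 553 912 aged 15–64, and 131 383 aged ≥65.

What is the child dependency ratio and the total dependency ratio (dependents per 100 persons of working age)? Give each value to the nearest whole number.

Youth dependency ratio: 24
Total dependency ratio: 47

Youth dependency ratio = 130 915 / 553 912 × 100 = 24
Total dependency ratio = (130 915 + 131 383) / 553 912 × 100 = 262 298 / 553 912 × 100 = 47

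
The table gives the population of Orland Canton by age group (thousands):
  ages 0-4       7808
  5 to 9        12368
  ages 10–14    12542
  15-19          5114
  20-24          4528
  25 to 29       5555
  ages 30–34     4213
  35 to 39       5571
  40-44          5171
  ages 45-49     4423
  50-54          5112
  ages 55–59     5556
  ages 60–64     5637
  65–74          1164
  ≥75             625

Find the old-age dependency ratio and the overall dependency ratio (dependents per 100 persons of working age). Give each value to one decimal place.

Old-age dependency ratio: 3.5
Total dependency ratio: 67.8

0–14: 7808 + 12368 + 12542 = 32718
15–64: 5114 + 4528 + 5555 + 4213 + 5571 + 5171 + 4423 + 5112 + 5556 + 5637 = 50880
65+: 1164 + 625 = 1789
Old-age dependency ratio = 1789 / 50880 × 100 = 3.5
Total dependency ratio = (32718 + 1789) / 50880 × 100 = 34507 / 50880 × 100 = 67.8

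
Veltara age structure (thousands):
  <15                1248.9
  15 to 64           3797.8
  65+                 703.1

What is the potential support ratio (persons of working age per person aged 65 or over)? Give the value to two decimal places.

Potential support ratio = 3797.8 / 703.1 = 5.40

Potential support ratio: 5.40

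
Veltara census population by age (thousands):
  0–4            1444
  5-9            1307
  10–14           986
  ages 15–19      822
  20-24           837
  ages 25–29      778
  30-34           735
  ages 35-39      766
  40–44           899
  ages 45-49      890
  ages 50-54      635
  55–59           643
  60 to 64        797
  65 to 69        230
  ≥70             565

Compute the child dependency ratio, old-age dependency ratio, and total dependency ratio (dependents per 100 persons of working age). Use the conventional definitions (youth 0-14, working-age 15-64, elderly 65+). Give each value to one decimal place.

0–14: 1444 + 1307 + 986 = 3737
15–64: 822 + 837 + 778 + 735 + 766 + 899 + 890 + 635 + 643 + 797 = 7802
65+: 230 + 565 = 795
Youth dependency ratio = 3737 / 7802 × 100 = 47.9
Old-age dependency ratio = 795 / 7802 × 100 = 10.2
Total dependency ratio = (3737 + 795) / 7802 × 100 = 4532 / 7802 × 100 = 58.1

Youth dependency ratio: 47.9
Old-age dependency ratio: 10.2
Total dependency ratio: 58.1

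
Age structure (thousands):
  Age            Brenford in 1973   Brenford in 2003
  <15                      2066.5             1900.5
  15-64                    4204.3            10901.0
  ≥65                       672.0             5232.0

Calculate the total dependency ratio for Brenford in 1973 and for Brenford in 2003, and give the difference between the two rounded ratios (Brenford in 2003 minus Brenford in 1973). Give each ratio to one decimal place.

Brenford in 1973: 65.1
Brenford in 2003: 65.4
Difference: +0.3

Brenford in 1973: (2066.5 + 672.0) / 4204.3 × 100 = 2738.5 / 4204.3 × 100 = 65.1
Brenford in 2003: (1900.5 + 5232.0) / 10901.0 × 100 = 7132.5 / 10901.0 × 100 = 65.4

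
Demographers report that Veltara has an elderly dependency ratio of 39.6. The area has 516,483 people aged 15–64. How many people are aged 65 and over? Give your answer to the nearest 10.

Old-age dependency ratio = elderly / working-age × 100
39.6 = E / 516,483 × 100
⇒ 204,530

Aged 65 and over: 204,530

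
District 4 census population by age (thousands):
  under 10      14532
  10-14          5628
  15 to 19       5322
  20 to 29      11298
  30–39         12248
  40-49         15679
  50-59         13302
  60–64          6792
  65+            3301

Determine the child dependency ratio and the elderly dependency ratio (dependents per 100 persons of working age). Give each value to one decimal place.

0–14: 14532 + 5628 = 20160
15–64: 5322 + 11298 + 12248 + 15679 + 13302 + 6792 = 64641
65+: 3301
Youth dependency ratio = 20160 / 64641 × 100 = 31.2
Old-age dependency ratio = 3301 / 64641 × 100 = 5.1

Youth dependency ratio: 31.2
Old-age dependency ratio: 5.1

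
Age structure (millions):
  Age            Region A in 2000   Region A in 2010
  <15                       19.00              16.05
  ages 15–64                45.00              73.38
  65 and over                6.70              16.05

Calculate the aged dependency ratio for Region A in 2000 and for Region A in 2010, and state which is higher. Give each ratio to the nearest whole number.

Region A in 2000: 15
Region A in 2010: 22
Higher: Region A in 2010

Region A in 2000: 6.70 / 45.00 × 100 = 15
Region A in 2010: 16.05 / 73.38 × 100 = 22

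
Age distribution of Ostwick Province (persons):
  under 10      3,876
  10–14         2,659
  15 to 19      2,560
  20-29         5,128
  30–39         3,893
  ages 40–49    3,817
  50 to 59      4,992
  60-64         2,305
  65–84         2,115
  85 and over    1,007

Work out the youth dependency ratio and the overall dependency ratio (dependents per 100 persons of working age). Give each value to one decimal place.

0–14: 3,876 + 2,659 = 6,535
15–64: 2,560 + 5,128 + 3,893 + 3,817 + 4,992 + 2,305 = 22,695
65+: 2,115 + 1,007 = 3,122
Youth dependency ratio = 6,535 / 22,695 × 100 = 28.8
Total dependency ratio = (6,535 + 3,122) / 22,695 × 100 = 9,657 / 22,695 × 100 = 42.6

Youth dependency ratio: 28.8
Total dependency ratio: 42.6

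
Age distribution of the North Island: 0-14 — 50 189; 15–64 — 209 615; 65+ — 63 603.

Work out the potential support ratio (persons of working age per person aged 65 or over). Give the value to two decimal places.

Potential support ratio = 209 615 / 63 603 = 3.30

Potential support ratio: 3.30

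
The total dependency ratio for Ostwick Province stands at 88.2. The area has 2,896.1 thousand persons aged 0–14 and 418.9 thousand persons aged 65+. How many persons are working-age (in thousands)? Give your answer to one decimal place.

Total dependency ratio = (youth + elderly) / working-age × 100
88.2 = (2,896.1 + 418.9) / W × 100
⇒ 3,758.5

Working-age: 3,758.5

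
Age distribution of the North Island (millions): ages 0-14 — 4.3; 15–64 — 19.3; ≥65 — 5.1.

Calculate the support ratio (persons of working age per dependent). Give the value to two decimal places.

Support ratio: 2.05

Support ratio = 19.3 / (4.3 + 5.1) = 19.3 / 9.4 = 2.05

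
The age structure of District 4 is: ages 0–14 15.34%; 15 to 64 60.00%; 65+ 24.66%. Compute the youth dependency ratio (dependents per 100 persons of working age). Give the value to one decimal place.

Youth dependency ratio: 25.6

Youth dependency ratio = 15.34 / 60.00 × 100 = 25.6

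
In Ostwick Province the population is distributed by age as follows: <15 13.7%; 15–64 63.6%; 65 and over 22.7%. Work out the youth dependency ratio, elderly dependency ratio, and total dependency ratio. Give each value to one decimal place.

Youth dependency ratio: 21.5
Old-age dependency ratio: 35.7
Total dependency ratio: 57.2

Youth dependency ratio = 13.7 / 63.6 × 100 = 21.5
Old-age dependency ratio = 22.7 / 63.6 × 100 = 35.7
Total dependency ratio = (13.7 + 22.7) / 63.6 × 100 = 36.4 / 63.6 × 100 = 57.2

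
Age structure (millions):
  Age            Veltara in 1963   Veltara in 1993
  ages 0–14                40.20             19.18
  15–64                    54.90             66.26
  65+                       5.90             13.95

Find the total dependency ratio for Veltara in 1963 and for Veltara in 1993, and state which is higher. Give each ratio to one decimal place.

Veltara in 1963: (40.20 + 5.90) / 54.90 × 100 = 46.10 / 54.90 × 100 = 84.0
Veltara in 1993: (19.18 + 13.95) / 66.26 × 100 = 33.13 / 66.26 × 100 = 50.0

Veltara in 1963: 84.0
Veltara in 1993: 50.0
Higher: Veltara in 1963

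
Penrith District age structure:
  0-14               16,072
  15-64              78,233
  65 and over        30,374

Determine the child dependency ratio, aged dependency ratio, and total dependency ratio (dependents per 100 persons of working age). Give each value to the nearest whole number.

Youth dependency ratio = 16,072 / 78,233 × 100 = 21
Old-age dependency ratio = 30,374 / 78,233 × 100 = 39
Total dependency ratio = (16,072 + 30,374) / 78,233 × 100 = 46,446 / 78,233 × 100 = 59

Youth dependency ratio: 21
Old-age dependency ratio: 39
Total dependency ratio: 59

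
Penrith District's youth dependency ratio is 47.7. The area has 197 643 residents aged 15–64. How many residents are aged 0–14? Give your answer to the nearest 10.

Aged 0–14: 94 280

Youth dependency ratio = youth / working-age × 100
47.7 = Y / 197 643 × 100
⇒ 94 280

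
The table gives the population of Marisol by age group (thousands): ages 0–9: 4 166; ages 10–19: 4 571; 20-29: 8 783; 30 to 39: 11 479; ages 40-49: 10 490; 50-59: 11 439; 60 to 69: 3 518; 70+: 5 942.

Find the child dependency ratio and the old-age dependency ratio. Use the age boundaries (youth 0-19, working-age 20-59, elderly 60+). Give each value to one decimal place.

Youth dependency ratio: 20.7
Old-age dependency ratio: 22.4

0–19: 4 166 + 4 571 = 8 737
20–59: 8 783 + 11 479 + 10 490 + 11 439 = 42 191
60+: 3 518 + 5 942 = 9 460
Youth dependency ratio = 8 737 / 42 191 × 100 = 20.7
Old-age dependency ratio = 9 460 / 42 191 × 100 = 22.4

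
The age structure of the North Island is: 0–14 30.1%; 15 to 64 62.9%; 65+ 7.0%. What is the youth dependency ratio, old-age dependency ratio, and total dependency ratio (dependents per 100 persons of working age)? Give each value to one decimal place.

Youth dependency ratio: 47.9
Old-age dependency ratio: 11.1
Total dependency ratio: 59.0

Youth dependency ratio = 30.1 / 62.9 × 100 = 47.9
Old-age dependency ratio = 7.0 / 62.9 × 100 = 11.1
Total dependency ratio = (30.1 + 7.0) / 62.9 × 100 = 37.1 / 62.9 × 100 = 59.0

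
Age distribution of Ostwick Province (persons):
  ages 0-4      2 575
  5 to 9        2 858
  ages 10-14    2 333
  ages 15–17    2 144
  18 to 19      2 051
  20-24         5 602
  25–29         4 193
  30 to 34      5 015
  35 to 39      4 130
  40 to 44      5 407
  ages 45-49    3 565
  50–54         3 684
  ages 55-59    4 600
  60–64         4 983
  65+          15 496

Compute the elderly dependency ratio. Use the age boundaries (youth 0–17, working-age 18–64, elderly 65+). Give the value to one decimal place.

0–17: 2 575 + 2 858 + 2 333 + 2 144 = 9 910
18–64: 2 051 + 5 602 + 4 193 + 5 015 + 4 130 + 5 407 + 3 565 + 3 684 + 4 600 + 4 983 = 43 230
65+: 15 496
Old-age dependency ratio = 15 496 / 43 230 × 100 = 35.8

Old-age dependency ratio: 35.8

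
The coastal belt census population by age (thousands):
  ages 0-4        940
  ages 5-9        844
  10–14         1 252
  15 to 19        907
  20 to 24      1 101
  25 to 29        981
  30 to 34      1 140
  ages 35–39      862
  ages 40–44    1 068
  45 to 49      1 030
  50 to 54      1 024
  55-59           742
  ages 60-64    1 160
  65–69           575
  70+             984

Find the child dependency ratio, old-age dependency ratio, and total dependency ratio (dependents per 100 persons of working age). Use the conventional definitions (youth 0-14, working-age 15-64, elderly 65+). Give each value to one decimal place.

0–14: 940 + 844 + 1 252 = 3 036
15–64: 907 + 1 101 + 981 + 1 140 + 862 + 1 068 + 1 030 + 1 024 + 742 + 1 160 = 10 015
65+: 575 + 984 = 1 559
Youth dependency ratio = 3 036 / 10 015 × 100 = 30.3
Old-age dependency ratio = 1 559 / 10 015 × 100 = 15.6
Total dependency ratio = (3 036 + 1 559) / 10 015 × 100 = 4 595 / 10 015 × 100 = 45.9

Youth dependency ratio: 30.3
Old-age dependency ratio: 15.6
Total dependency ratio: 45.9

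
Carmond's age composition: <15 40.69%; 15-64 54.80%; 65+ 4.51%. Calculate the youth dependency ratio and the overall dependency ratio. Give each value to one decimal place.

Youth dependency ratio = 40.69 / 54.80 × 100 = 74.3
Total dependency ratio = (40.69 + 4.51) / 54.80 × 100 = 45.20 / 54.80 × 100 = 82.5

Youth dependency ratio: 74.3
Total dependency ratio: 82.5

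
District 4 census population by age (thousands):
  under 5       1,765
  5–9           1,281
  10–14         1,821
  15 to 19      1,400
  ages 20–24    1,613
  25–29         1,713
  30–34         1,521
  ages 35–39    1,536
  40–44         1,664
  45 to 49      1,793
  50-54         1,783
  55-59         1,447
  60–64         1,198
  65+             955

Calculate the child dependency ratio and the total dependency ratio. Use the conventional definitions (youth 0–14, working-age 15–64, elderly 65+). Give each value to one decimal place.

Youth dependency ratio: 31.1
Total dependency ratio: 37.2

0–14: 1,765 + 1,281 + 1,821 = 4,867
15–64: 1,400 + 1,613 + 1,713 + 1,521 + 1,536 + 1,664 + 1,793 + 1,783 + 1,447 + 1,198 = 15,668
65+: 955
Youth dependency ratio = 4,867 / 15,668 × 100 = 31.1
Total dependency ratio = (4,867 + 955) / 15,668 × 100 = 5,822 / 15,668 × 100 = 37.2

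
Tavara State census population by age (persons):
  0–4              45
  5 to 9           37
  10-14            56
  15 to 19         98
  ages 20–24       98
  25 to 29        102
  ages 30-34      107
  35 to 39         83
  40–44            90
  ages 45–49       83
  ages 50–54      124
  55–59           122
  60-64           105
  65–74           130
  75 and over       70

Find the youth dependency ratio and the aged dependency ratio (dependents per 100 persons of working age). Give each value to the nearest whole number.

Youth dependency ratio: 14
Old-age dependency ratio: 20

0–14: 45 + 37 + 56 = 138
15–64: 98 + 98 + 102 + 107 + 83 + 90 + 83 + 124 + 122 + 105 = 1012
65+: 130 + 70 = 200
Youth dependency ratio = 138 / 1012 × 100 = 14
Old-age dependency ratio = 200 / 1012 × 100 = 20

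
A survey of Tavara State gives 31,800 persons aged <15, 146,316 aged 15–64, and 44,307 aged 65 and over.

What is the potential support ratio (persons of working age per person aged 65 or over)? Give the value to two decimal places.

Potential support ratio = 146,316 / 44,307 = 3.30

Potential support ratio: 3.30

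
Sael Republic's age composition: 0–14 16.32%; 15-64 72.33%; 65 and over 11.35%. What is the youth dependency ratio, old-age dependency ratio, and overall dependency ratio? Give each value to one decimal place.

Youth dependency ratio = 16.32 / 72.33 × 100 = 22.6
Old-age dependency ratio = 11.35 / 72.33 × 100 = 15.7
Total dependency ratio = (16.32 + 11.35) / 72.33 × 100 = 27.67 / 72.33 × 100 = 38.3

Youth dependency ratio: 22.6
Old-age dependency ratio: 15.7
Total dependency ratio: 38.3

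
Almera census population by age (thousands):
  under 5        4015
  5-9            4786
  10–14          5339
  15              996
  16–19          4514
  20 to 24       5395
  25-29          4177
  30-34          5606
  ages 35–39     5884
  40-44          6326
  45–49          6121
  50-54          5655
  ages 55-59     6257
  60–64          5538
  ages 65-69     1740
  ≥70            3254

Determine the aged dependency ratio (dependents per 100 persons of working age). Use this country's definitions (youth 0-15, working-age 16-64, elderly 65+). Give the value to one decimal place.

0–15: 4015 + 4786 + 5339 + 996 = 15136
16–64: 4514 + 5395 + 4177 + 5606 + 5884 + 6326 + 6121 + 5655 + 6257 + 5538 = 55473
65+: 1740 + 3254 = 4994
Old-age dependency ratio = 4994 / 55473 × 100 = 9.0

Old-age dependency ratio: 9.0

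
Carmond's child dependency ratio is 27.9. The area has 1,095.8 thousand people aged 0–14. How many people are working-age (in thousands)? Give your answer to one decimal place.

Youth dependency ratio = youth / working-age × 100
27.9 = 1,095.8 / W × 100
⇒ 3,927.6

Working-age: 3,927.6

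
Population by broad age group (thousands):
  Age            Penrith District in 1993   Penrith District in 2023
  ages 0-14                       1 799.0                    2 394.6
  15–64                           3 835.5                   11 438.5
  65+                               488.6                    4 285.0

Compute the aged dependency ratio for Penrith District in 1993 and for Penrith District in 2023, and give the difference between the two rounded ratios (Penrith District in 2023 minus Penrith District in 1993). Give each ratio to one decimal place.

Penrith District in 1993: 488.6 / 3 835.5 × 100 = 12.7
Penrith District in 2023: 4 285.0 / 11 438.5 × 100 = 37.5

Penrith District in 1993: 12.7
Penrith District in 2023: 37.5
Difference: +24.8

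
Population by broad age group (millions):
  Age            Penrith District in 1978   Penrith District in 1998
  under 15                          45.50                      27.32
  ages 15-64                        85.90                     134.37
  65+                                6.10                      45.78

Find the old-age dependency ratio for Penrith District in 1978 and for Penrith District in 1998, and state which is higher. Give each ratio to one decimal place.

Penrith District in 1978: 6.10 / 85.90 × 100 = 7.1
Penrith District in 1998: 45.78 / 134.37 × 100 = 34.1

Penrith District in 1978: 7.1
Penrith District in 1998: 34.1
Higher: Penrith District in 1998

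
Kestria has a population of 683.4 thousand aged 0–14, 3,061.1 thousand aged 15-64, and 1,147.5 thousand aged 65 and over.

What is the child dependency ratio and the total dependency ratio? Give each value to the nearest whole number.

Youth dependency ratio = 683.4 / 3,061.1 × 100 = 22
Total dependency ratio = (683.4 + 1,147.5) / 3,061.1 × 100 = 1,830.9 / 3,061.1 × 100 = 60

Youth dependency ratio: 22
Total dependency ratio: 60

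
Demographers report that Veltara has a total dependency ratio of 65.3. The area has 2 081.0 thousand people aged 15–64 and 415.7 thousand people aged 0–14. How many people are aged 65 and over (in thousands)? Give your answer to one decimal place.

Aged 65 and over: 943.2

Total dependency ratio = (youth + elderly) / working-age × 100
65.3 = (415.7 + E) / 2 081.0 × 100
⇒ 943.2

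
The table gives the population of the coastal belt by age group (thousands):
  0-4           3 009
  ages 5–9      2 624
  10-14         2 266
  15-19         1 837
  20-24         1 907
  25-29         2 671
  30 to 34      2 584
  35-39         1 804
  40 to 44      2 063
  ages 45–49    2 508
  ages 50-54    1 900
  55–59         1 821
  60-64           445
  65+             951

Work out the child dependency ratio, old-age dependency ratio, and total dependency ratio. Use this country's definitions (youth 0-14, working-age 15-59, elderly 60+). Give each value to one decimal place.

Youth dependency ratio: 41.4
Old-age dependency ratio: 7.3
Total dependency ratio: 48.7

0–14: 3 009 + 2 624 + 2 266 = 7 899
15–59: 1 837 + 1 907 + 2 671 + 2 584 + 1 804 + 2 063 + 2 508 + 1 900 + 1 821 = 19 095
60+: 445 + 951 = 1 396
Youth dependency ratio = 7 899 / 19 095 × 100 = 41.4
Old-age dependency ratio = 1 396 / 19 095 × 100 = 7.3
Total dependency ratio = (7 899 + 1 396) / 19 095 × 100 = 9 295 / 19 095 × 100 = 48.7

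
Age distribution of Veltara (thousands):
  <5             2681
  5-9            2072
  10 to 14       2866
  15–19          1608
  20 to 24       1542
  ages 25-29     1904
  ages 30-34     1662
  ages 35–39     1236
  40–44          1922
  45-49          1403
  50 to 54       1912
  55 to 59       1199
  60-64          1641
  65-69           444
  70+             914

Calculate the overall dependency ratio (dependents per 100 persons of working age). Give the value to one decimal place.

Total dependency ratio: 56.0

0–14: 2681 + 2072 + 2866 = 7619
15–64: 1608 + 1542 + 1904 + 1662 + 1236 + 1922 + 1403 + 1912 + 1199 + 1641 = 16029
65+: 444 + 914 = 1358
Total dependency ratio = (7619 + 1358) / 16029 × 100 = 8977 / 16029 × 100 = 56.0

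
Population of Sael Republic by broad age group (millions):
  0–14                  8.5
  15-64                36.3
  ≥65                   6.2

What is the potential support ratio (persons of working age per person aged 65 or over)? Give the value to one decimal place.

Potential support ratio: 5.9

Potential support ratio = 36.3 / 6.2 = 5.9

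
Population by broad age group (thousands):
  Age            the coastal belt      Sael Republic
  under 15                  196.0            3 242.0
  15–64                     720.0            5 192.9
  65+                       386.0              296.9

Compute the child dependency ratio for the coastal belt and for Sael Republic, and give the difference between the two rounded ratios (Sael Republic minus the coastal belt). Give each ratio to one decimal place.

the coastal belt: 27.2
Sael Republic: 62.4
Difference: +35.2

the coastal belt: 196.0 / 720.0 × 100 = 27.2
Sael Republic: 3 242.0 / 5 192.9 × 100 = 62.4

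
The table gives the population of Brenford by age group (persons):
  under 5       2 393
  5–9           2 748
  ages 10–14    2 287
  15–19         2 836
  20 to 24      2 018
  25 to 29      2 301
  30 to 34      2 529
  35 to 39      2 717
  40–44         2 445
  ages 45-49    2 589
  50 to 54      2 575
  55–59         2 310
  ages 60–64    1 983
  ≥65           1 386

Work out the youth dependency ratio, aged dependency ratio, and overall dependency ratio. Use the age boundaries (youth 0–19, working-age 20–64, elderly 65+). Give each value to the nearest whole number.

0–19: 2 393 + 2 748 + 2 287 + 2 836 = 10 264
20–64: 2 018 + 2 301 + 2 529 + 2 717 + 2 445 + 2 589 + 2 575 + 2 310 + 1 983 = 21 467
65+: 1 386
Youth dependency ratio = 10 264 / 21 467 × 100 = 48
Old-age dependency ratio = 1 386 / 21 467 × 100 = 6
Total dependency ratio = (10 264 + 1 386) / 21 467 × 100 = 11 650 / 21 467 × 100 = 54

Youth dependency ratio: 48
Old-age dependency ratio: 6
Total dependency ratio: 54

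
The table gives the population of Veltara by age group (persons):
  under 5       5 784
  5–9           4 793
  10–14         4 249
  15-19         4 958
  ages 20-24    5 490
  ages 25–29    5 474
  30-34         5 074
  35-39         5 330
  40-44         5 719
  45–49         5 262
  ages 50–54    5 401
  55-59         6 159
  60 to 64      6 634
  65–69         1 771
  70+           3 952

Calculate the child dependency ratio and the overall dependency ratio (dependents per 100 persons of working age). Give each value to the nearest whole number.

0–14: 5 784 + 4 793 + 4 249 = 14 826
15–64: 4 958 + 5 490 + 5 474 + 5 074 + 5 330 + 5 719 + 5 262 + 5 401 + 6 159 + 6 634 = 55 501
65+: 1 771 + 3 952 = 5 723
Youth dependency ratio = 14 826 / 55 501 × 100 = 27
Total dependency ratio = (14 826 + 5 723) / 55 501 × 100 = 20 549 / 55 501 × 100 = 37

Youth dependency ratio: 27
Total dependency ratio: 37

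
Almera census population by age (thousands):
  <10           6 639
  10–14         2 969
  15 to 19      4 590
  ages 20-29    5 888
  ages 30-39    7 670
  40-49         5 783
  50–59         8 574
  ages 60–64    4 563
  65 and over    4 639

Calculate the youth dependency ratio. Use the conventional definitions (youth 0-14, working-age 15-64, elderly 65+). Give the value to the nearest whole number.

Youth dependency ratio: 26

0–14: 6 639 + 2 969 = 9 608
15–64: 4 590 + 5 888 + 7 670 + 5 783 + 8 574 + 4 563 = 37 068
65+: 4 639
Youth dependency ratio = 9 608 / 37 068 × 100 = 26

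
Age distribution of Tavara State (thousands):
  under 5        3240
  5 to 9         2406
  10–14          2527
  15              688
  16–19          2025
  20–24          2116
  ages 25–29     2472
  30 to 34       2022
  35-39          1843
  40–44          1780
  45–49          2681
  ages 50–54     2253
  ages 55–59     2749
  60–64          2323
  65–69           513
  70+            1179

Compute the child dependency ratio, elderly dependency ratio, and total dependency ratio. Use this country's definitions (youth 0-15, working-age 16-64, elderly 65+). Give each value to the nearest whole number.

0–15: 3240 + 2406 + 2527 + 688 = 8861
16–64: 2025 + 2116 + 2472 + 2022 + 1843 + 1780 + 2681 + 2253 + 2749 + 2323 = 22264
65+: 513 + 1179 = 1692
Youth dependency ratio = 8861 / 22264 × 100 = 40
Old-age dependency ratio = 1692 / 22264 × 100 = 8
Total dependency ratio = (8861 + 1692) / 22264 × 100 = 10553 / 22264 × 100 = 47

Youth dependency ratio: 40
Old-age dependency ratio: 8
Total dependency ratio: 47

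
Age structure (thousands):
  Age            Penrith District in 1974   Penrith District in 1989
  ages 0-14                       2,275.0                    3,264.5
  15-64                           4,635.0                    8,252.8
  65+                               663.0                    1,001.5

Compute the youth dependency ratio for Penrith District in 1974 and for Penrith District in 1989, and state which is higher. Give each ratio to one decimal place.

Penrith District in 1974: 2,275.0 / 4,635.0 × 100 = 49.1
Penrith District in 1989: 3,264.5 / 8,252.8 × 100 = 39.6

Penrith District in 1974: 49.1
Penrith District in 1989: 39.6
Higher: Penrith District in 1974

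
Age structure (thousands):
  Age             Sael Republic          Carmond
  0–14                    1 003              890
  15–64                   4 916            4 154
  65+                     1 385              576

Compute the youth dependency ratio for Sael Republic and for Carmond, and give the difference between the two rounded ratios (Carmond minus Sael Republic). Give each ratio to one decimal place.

Sael Republic: 20.4
Carmond: 21.4
Difference: +1.0

Sael Republic: 1 003 / 4 916 × 100 = 20.4
Carmond: 890 / 4 154 × 100 = 21.4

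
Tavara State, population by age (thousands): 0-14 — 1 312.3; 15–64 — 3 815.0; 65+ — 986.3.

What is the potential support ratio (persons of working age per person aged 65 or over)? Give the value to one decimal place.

Potential support ratio: 3.9

Potential support ratio = 3 815.0 / 986.3 = 3.9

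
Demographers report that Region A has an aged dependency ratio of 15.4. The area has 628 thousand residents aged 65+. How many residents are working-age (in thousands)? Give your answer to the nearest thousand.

Working-age: 4,078

Old-age dependency ratio = elderly / working-age × 100
15.4 = 628 / W × 100
⇒ 4,078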